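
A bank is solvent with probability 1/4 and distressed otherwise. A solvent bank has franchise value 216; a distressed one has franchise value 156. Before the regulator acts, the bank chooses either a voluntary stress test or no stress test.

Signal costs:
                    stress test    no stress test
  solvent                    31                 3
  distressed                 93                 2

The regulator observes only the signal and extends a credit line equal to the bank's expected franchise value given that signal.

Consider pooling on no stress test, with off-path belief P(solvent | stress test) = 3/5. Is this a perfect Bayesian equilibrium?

On the equilibrium path (no stress test) the regulator holds the prior 1/4 and pays 1/4·216 + 3/4·156 = 171. Off-path (stress test) belief 3/5 gives 3/5·216 + 2/5·156 = 192.
Solvent: no stress test gives 171 − 3 = 168; stress test gives 192 − 31 = 161. Stays. ✓
Distressed: no stress test gives 171 − 2 = 169; stress test gives 192 − 93 = 99. Stays. ✓
Beliefs are Bayes-consistent on-path and both types best-respond.

Yes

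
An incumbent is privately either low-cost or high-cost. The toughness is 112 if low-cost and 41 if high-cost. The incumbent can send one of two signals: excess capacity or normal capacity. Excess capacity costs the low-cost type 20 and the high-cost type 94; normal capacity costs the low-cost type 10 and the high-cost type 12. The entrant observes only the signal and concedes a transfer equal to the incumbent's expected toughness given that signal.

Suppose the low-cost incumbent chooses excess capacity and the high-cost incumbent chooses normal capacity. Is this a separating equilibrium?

Yes

Under separation the entrant infers type exactly: excess capacity → low-cost (pays 112), normal capacity → high-cost (pays 41).
Low-cost: excess capacity gives 112 − 20 = 92; normal capacity gives 41 − 10 = 31. No deviation. ✓
High-cost: normal capacity gives 41 − 12 = 29; excess capacity gives 112 − 94 = 18. No deviation. ✓
Both incentive constraints hold.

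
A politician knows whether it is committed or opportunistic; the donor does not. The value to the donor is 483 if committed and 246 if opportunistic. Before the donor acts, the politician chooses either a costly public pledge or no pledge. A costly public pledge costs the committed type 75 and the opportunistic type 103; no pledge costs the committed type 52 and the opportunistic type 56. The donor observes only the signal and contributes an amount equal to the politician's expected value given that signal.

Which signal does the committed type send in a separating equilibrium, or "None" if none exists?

Try committed → pledge, opportunistic → no pledge:
  Under separation the donor infers type exactly: pledge → committed (pays 483), no pledge → opportunistic (pays 246).
  Committed: pledge gives 483 − 75 = 408; no pledge gives 246 − 52 = 194. No deviation. ✓
  Opportunistic: no pledge gives 246 − 56 = 190; pledge gives 483 − 103 = 380. Would deviate. ✗
Try committed → no pledge, opportunistic → pledge:
  Under separation the donor infers type exactly: no pledge → committed (pays 483), pledge → opportunistic (pays 246).
  Committed: no pledge gives 483 − 52 = 431; pledge gives 246 − 75 = 171. No deviation. ✓
  Opportunistic: pledge gives 246 − 103 = 143; no pledge gives 483 − 56 = 427. Would deviate. ✗
Neither assignment is incentive-compatible.

None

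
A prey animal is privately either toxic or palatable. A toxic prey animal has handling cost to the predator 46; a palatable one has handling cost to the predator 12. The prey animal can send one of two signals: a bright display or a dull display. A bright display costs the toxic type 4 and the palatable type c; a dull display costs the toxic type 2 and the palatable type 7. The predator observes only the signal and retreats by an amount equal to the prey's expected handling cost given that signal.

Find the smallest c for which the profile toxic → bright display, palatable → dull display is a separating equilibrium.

41

Under separation: bright display → toxic (pays 46); dull display → palatable (pays 12).
Toxic: 46 − 4 = 42 ≥ 12 − 2 = 10. Holds regardless of c. ✓
Palatable: 12 − 7 ≥ 46 − c, so c ≥ 46 − 5 = 41.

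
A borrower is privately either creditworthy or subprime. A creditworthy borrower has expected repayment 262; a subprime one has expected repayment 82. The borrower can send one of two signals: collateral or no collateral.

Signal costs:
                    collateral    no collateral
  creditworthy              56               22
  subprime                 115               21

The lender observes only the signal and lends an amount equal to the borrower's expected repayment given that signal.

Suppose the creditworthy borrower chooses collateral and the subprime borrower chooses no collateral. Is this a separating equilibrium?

No

If types separate, collateral earns payment 262 and no collateral earns 82.
Creditworthy: collateral gives 262 − 56 = 206; no collateral gives 82 − 22 = 60. No deviation. ✓
Subprime: no collateral gives 82 − 21 = 61; collateral gives 262 − 115 = 147. Would deviate. ✗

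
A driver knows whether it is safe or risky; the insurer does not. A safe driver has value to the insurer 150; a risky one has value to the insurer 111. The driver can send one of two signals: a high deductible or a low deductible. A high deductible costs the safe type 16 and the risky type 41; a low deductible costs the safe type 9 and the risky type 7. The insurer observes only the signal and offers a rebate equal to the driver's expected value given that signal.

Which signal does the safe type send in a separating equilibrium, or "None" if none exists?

Try safe → high deductible, risky → low deductible:
  Under separation the insurer infers type exactly: high deductible → safe (pays 150), low deductible → risky (pays 111).
  Safe: high deductible gives 150 − 16 = 134; low deductible gives 111 − 9 = 102. No deviation. ✓
  Risky: low deductible gives 111 − 7 = 104; high deductible gives 150 − 41 = 109. Would deviate. ✗
Try safe → low deductible, risky → high deductible:
  Under separation the insurer infers type exactly: low deductible → safe (pays 150), high deductible → risky (pays 111).
  Safe: low deductible gives 150 − 9 = 141; high deductible gives 111 − 16 = 95. No deviation. ✓
  Risky: high deductible gives 111 − 41 = 70; low deductible gives 150 − 7 = 143. Would deviate. ✗
Neither assignment is incentive-compatible.

None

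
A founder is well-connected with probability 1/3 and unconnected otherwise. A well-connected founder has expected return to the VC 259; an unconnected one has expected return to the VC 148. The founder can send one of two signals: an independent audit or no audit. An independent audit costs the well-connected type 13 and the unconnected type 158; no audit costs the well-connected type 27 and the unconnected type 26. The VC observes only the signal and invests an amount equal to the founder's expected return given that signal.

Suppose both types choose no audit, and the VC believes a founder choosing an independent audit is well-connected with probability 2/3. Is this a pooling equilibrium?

No

On the equilibrium path (no audit) the VC holds the prior 1/3 and pays 1/3·259 + 2/3·148 = 185. Off-path (audit) belief 2/3 gives 2/3·259 + 1/3·148 = 222.
Well-connected: no audit gives 185 − 27 = 158; audit gives 222 − 13 = 209. Deviates. ✗
Unconnected: no audit gives 185 − 26 = 159; audit gives 222 − 158 = 64. Stays. ✓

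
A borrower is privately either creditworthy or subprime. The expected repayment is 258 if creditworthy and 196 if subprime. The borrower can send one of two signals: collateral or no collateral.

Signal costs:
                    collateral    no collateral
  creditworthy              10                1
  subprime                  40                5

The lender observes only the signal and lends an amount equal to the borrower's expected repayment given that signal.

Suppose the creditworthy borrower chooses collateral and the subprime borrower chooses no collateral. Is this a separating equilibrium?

No

If types separate, collateral earns payment 258 and no collateral earns 196.
Creditworthy: collateral gives 258 − 10 = 248; no collateral gives 196 − 1 = 195. No deviation. ✓
Subprime: no collateral gives 196 − 5 = 191; collateral gives 258 − 40 = 218. Would deviate. ✗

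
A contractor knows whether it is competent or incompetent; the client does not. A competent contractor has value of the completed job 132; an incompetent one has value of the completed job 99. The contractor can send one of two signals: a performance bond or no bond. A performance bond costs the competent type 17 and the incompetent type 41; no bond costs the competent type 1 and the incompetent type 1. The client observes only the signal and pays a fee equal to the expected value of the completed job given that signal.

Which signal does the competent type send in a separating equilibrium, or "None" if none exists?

Try competent → bond, incompetent → no bond:
  If types separate, bond earns payment 132 and no bond earns 99.
  Competent: bond gives 132 − 17 = 115; no bond gives 99 − 1 = 98. No deviation. ✓
  Incompetent: no bond gives 99 − 1 = 98; bond gives 132 − 41 = 91. No deviation. ✓
Both hold — the competent type sends bond.

bond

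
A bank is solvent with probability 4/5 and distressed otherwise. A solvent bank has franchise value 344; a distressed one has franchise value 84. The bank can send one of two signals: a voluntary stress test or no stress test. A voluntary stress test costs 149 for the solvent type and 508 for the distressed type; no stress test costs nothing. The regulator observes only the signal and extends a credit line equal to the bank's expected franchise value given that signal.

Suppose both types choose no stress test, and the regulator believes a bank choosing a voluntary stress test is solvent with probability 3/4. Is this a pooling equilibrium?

At the pooled signal (no stress test) the regulator holds the prior 4/5 and pays 4/5·344 + 1/5·84 = 292. Off-path (stress test) belief 3/4 gives 3/4·344 + 1/4·84 = 279.
Solvent: no stress test gives 292 − 0 = 292; stress test gives 279 − 149 = 130. Stays. ✓
Distressed: no stress test gives 292 − 0 = 292; stress test gives 279 − 508 = -229. Stays. ✓

Yes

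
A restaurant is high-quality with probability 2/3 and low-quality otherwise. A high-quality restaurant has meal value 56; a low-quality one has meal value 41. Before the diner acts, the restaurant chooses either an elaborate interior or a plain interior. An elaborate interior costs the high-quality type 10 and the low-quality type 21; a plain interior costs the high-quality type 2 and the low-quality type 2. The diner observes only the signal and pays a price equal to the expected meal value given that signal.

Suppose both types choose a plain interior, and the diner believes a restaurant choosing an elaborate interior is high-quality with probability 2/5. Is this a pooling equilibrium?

At the pooled signal (plain interior) the diner holds the prior 2/3 and pays 2/3·56 + 1/3·41 = 51. Off-path (elaborate interior) belief 2/5 gives 2/5·56 + 3/5·41 = 47.
High-quality: plain interior gives 51 − 2 = 49; elaborate interior gives 47 − 10 = 37. Stays. ✓
Low-quality: plain interior gives 51 − 2 = 49; elaborate interior gives 47 − 21 = 26. Stays. ✓

Yes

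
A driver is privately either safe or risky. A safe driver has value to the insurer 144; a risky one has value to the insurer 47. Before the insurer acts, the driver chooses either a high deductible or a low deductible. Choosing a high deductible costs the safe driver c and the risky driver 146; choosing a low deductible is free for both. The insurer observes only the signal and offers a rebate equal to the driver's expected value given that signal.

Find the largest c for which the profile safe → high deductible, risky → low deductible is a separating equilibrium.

Under separation: high deductible → safe (pays 144); low deductible → risky (pays 47).
Risky: 47 − 0 = 47 ≥ 144 − 146 = -2. Holds regardless of c. ✓
Safe: 144 − c ≥ 47 − 0, so c ≤ 144 − 47 = 97.

97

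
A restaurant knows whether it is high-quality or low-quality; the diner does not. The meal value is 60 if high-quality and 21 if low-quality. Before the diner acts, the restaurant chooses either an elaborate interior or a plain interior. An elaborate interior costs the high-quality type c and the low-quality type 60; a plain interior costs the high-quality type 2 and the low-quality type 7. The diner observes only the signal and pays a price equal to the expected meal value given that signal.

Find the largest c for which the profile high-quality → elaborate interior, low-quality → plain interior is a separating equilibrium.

41

Under separation: elaborate interior → high-quality (pays 60); plain interior → low-quality (pays 21).
Low-quality: 21 − 7 = 14 ≥ 60 − 60 = 0. Holds regardless of c. ✓
High-quality: 60 − c ≥ 21 − 2, so c ≤ 60 − 19 = 41.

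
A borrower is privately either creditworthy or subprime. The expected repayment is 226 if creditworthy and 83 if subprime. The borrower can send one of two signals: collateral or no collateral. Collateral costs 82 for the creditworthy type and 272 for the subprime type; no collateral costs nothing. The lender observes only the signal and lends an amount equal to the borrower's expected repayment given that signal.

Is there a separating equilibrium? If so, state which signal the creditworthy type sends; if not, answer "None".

collateral

Try creditworthy → collateral, subprime → no collateral:
  If types separate, collateral earns payment 226 and no collateral earns 83.
  Creditworthy: collateral gives 226 − 82 = 144; no collateral gives 83 − 0 = 83. No deviation. ✓
  Subprime: no collateral gives 83 − 0 = 83; collateral gives 226 − 272 = -46. No deviation. ✓
Both hold — the creditworthy type sends collateral.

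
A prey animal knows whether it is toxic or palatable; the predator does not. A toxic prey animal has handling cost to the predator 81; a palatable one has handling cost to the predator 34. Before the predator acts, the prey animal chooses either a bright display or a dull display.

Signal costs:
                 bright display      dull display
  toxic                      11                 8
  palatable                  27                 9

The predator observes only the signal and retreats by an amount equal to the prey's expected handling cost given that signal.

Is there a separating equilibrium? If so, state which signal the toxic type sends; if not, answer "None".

Try toxic → bright display, palatable → dull display:
  If types separate, bright display earns payment 81 and dull display earns 34.
  Toxic: bright display gives 81 − 11 = 70; dull display gives 34 − 8 = 26. No deviation. ✓
  Palatable: dull display gives 34 − 9 = 25; bright display gives 81 − 27 = 54. Would deviate. ✗
Try toxic → dull display, palatable → bright display:
  If types separate, dull display earns payment 81 and bright display earns 34.
  Toxic: dull display gives 81 − 8 = 73; bright display gives 34 − 11 = 23. No deviation. ✓
  Palatable: bright display gives 34 − 27 = 7; dull display gives 81 − 9 = 72. Would deviate. ✗
Neither assignment is incentive-compatible.

None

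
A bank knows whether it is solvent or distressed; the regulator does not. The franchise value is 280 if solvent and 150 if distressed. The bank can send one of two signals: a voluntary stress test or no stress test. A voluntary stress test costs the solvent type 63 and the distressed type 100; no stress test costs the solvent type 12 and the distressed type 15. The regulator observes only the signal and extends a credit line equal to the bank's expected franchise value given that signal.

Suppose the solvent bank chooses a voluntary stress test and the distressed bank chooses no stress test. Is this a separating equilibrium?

No

If types separate, stress test earns payment 280 and no stress test earns 150.
Solvent: stress test gives 280 − 63 = 217; no stress test gives 150 − 12 = 138. No deviation. ✓
Distressed: no stress test gives 150 − 15 = 135; stress test gives 280 − 100 = 180. Would deviate. ✗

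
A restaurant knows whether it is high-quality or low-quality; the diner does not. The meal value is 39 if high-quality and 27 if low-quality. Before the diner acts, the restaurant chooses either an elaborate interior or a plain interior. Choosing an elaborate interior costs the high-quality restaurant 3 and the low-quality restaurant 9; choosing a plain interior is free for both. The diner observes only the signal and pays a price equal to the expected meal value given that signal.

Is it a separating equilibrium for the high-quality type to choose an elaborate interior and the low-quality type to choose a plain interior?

Under separation the diner infers type exactly: elaborate interior → high-quality (pays 39), plain interior → low-quality (pays 27).
High-quality: elaborate interior gives 39 − 3 = 36; plain interior gives 27 − 0 = 27. No deviation. ✓
Low-quality: plain interior gives 27 − 0 = 27; elaborate interior gives 39 − 9 = 30. Would deviate. ✗

No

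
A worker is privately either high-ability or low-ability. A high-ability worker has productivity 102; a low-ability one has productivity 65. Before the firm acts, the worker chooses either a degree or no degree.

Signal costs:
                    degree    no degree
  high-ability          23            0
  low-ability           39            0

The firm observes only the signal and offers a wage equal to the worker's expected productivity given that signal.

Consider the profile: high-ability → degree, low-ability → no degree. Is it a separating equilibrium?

Yes

If types separate, degree earns payment 102 and no degree earns 65.
High-ability: degree gives 102 − 23 = 79; no degree gives 65 − 0 = 65. No deviation. ✓
Low-ability: no degree gives 65 − 0 = 65; degree gives 102 − 39 = 63. No deviation. ✓
Neither type gains from mimicking the other.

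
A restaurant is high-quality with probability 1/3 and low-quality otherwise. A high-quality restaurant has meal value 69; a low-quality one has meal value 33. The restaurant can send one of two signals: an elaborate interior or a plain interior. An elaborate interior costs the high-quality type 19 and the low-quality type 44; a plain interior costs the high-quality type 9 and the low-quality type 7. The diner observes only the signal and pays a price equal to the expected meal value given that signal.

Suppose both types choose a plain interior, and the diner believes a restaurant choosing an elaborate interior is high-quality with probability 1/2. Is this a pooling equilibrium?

On the equilibrium path (plain interior) the diner holds the prior 1/3 and pays 1/3·69 + 2/3·33 = 45. Off-path (elaborate interior) belief 1/2 gives 1/2·69 + 1/2·33 = 51.
High-quality: plain interior gives 45 − 9 = 36; elaborate interior gives 51 − 19 = 32. Stays. ✓
Low-quality: plain interior gives 45 − 7 = 38; elaborate interior gives 51 − 44 = 7. Stays. ✓
Beliefs are Bayes-consistent on-path and both types best-respond.

Yes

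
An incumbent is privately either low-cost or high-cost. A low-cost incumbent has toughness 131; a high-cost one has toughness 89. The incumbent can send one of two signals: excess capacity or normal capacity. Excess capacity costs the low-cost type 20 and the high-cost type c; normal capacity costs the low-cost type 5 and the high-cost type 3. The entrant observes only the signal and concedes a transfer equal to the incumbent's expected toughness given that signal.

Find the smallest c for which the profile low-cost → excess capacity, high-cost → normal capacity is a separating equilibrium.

Under separation: excess capacity → low-cost (pays 131); normal capacity → high-cost (pays 89).
Low-cost: 131 − 20 = 111 ≥ 89 − 5 = 84. Holds regardless of c. ✓
High-cost: 89 − 3 ≥ 131 − c, so c ≥ 131 − 86 = 45.

45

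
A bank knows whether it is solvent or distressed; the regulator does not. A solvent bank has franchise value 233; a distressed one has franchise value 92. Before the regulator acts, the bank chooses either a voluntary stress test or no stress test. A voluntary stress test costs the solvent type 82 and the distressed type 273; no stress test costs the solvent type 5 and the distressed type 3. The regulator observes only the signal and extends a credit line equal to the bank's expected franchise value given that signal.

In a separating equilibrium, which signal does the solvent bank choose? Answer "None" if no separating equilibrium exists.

stress test

Try solvent → stress test, distressed → no stress test:
  If types separate, stress test earns payment 233 and no stress test earns 92.
  Solvent: stress test gives 233 − 82 = 151; no stress test gives 92 − 5 = 87. No deviation. ✓
  Distressed: no stress test gives 92 − 3 = 89; stress test gives 233 − 273 = -40. No deviation. ✓
Both hold — the solvent type sends stress test.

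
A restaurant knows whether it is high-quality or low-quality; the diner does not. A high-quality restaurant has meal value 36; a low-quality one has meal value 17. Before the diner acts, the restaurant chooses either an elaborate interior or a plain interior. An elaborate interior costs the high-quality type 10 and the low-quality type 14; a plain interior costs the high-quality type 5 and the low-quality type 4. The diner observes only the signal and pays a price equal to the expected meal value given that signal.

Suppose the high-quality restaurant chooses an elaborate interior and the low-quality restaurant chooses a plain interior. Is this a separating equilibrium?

If types separate, elaborate interior earns payment 36 and plain interior earns 17.
High-quality: elaborate interior gives 36 − 10 = 26; plain interior gives 17 − 5 = 12. No deviation. ✓
Low-quality: plain interior gives 17 − 4 = 13; elaborate interior gives 36 − 14 = 22. Would deviate. ✗

No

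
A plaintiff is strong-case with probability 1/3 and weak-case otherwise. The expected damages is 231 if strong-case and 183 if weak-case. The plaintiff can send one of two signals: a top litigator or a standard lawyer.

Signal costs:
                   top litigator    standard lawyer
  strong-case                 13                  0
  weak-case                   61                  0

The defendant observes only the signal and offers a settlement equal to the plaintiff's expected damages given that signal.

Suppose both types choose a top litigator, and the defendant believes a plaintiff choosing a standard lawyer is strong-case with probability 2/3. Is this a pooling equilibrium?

No

At the pooled signal (top litigator) the defendant holds the prior 1/3 and pays 1/3·231 + 2/3·183 = 199. Off-path (standard lawyer) belief 2/3 gives 2/3·231 + 1/3·183 = 215.
Strong-case: top litigator gives 199 − 13 = 186; standard lawyer gives 215 − 0 = 215. Deviates. ✗
Weak-case: top litigator gives 199 − 61 = 138; standard lawyer gives 215 − 0 = 215. Deviates. ✗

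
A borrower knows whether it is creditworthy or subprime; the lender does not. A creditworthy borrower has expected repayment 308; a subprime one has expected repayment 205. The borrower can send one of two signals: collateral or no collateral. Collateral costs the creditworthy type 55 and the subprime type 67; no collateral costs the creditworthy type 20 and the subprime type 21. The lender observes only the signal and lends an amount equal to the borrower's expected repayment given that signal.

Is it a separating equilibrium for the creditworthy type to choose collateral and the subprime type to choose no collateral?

No

If types separate, collateral earns payment 308 and no collateral earns 205.
Creditworthy: collateral gives 308 − 55 = 253; no collateral gives 205 − 20 = 185. No deviation. ✓
Subprime: no collateral gives 205 − 21 = 184; collateral gives 308 − 67 = 241. Would deviate. ✗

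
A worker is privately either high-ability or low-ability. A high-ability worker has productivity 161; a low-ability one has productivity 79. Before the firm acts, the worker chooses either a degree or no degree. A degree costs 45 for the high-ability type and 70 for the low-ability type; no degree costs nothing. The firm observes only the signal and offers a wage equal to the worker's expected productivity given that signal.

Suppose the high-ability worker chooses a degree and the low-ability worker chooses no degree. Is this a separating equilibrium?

No

If types separate, degree earns payment 161 and no degree earns 79.
High-ability: degree gives 161 − 45 = 116; no degree gives 79 − 0 = 79. No deviation. ✓
Low-ability: no degree gives 79 − 0 = 79; degree gives 161 − 70 = 91. Would deviate. ✗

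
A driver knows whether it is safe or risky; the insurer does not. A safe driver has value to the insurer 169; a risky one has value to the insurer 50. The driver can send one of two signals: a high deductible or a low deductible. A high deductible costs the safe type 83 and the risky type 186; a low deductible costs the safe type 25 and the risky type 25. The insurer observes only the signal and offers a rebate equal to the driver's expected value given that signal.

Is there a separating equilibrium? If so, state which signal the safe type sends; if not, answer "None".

Try safe → high deductible, risky → low deductible:
  If types separate, high deductible earns payment 169 and low deductible earns 50.
  Safe: high deductible gives 169 − 83 = 86; low deductible gives 50 − 25 = 25. No deviation. ✓
  Risky: low deductible gives 50 − 25 = 25; high deductible gives 169 − 186 = -17. No deviation. ✓
Both hold — the safe type sends high deductible.

high deductible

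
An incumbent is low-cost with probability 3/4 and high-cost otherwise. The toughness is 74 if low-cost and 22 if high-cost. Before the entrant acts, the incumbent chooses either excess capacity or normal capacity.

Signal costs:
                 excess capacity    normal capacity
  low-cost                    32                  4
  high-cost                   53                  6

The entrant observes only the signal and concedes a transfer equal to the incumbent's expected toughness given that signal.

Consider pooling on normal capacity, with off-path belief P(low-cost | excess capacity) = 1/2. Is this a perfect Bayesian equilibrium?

On the equilibrium path (normal capacity) the entrant holds the prior 3/4 and pays 3/4·74 + 1/4·22 = 61. Off-path (excess capacity) belief 1/2 gives 1/2·74 + 1/2·22 = 48.
Low-cost: normal capacity gives 61 − 4 = 57; excess capacity gives 48 − 32 = 16. Stays. ✓
High-cost: normal capacity gives 61 − 6 = 55; excess capacity gives 48 − 53 = -5. Stays. ✓
Beliefs are Bayes-consistent on-path and both types best-respond.

Yes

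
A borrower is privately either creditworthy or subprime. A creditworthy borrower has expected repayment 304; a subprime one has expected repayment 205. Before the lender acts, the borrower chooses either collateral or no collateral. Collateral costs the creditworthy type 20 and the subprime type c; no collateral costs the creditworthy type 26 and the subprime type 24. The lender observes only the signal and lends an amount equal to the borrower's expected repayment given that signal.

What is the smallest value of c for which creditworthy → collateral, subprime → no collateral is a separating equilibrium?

Under separation: collateral → creditworthy (pays 304); no collateral → subprime (pays 205).
Creditworthy: 304 − 20 = 284 ≥ 205 − 26 = 179. Holds regardless of c. ✓
Subprime: 205 − 24 ≥ 304 − c, so c ≥ 304 − 181 = 123.

123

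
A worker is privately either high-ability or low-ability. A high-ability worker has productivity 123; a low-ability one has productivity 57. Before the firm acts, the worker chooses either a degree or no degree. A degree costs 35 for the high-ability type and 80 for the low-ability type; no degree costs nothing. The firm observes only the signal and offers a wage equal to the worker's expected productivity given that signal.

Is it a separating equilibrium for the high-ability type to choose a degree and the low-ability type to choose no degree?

Under separation the firm infers type exactly: degree → high-ability (pays 123), no degree → low-ability (pays 57).
High-ability: degree gives 123 − 35 = 88; no degree gives 57 − 0 = 57. No deviation. ✓
Low-ability: no degree gives 57 − 0 = 57; degree gives 123 − 80 = 43. No deviation. ✓
Neither type gains from mimicking the other.

Yes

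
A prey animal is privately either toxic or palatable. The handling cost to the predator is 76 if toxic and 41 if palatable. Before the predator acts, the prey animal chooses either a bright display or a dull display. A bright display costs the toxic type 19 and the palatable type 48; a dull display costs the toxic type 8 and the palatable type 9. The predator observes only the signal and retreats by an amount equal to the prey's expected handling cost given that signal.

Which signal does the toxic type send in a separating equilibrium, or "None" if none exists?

bright display

Try toxic → bright display, palatable → dull display:
  If types separate, bright display earns payment 76 and dull display earns 41.
  Toxic: bright display gives 76 − 19 = 57; dull display gives 41 − 8 = 33. No deviation. ✓
  Palatable: dull display gives 41 − 9 = 32; bright display gives 76 − 48 = 28. No deviation. ✓
Both hold — the toxic type sends bright display.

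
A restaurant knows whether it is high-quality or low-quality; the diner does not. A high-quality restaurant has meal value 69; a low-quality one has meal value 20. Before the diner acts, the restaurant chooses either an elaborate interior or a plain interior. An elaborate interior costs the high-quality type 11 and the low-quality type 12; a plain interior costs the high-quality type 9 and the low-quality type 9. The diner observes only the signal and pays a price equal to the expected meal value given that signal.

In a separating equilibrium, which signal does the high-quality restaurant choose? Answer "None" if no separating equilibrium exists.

None

Try high-quality → elaborate interior, low-quality → plain interior:
  Under separation the diner infers type exactly: elaborate interior → high-quality (pays 69), plain interior → low-quality (pays 20).
  High-quality: elaborate interior gives 69 − 11 = 58; plain interior gives 20 − 9 = 11. No deviation. ✓
  Low-quality: plain interior gives 20 − 9 = 11; elaborate interior gives 69 − 12 = 57. Would deviate. ✗
Try high-quality → plain interior, low-quality → elaborate interior:
  Under separation the diner infers type exactly: plain interior → high-quality (pays 69), elaborate interior → low-quality (pays 20).
  High-quality: plain interior gives 69 − 9 = 60; elaborate interior gives 20 − 11 = 9. No deviation. ✓
  Low-quality: elaborate interior gives 20 − 12 = 8; plain interior gives 69 − 9 = 60. Would deviate. ✗
Neither assignment is incentive-compatible.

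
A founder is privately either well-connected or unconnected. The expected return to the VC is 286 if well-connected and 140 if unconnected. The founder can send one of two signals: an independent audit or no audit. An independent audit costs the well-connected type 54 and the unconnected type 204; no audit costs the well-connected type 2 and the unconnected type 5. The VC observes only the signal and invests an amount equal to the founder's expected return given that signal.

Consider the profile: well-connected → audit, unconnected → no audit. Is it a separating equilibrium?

Yes

If types separate, audit earns payment 286 and no audit earns 140.
Well-connected: audit gives 286 − 54 = 232; no audit gives 140 − 2 = 138. No deviation. ✓
Unconnected: no audit gives 140 − 5 = 135; audit gives 286 − 204 = 82. No deviation. ✓
Both incentive constraints hold.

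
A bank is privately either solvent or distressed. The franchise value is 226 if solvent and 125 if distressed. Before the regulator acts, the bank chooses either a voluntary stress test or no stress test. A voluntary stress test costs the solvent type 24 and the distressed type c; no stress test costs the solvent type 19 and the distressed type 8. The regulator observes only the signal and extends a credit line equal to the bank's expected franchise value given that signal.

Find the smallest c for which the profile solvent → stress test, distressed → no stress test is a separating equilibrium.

109

Under separation: stress test → solvent (pays 226); no stress test → distressed (pays 125).
Solvent: 226 − 24 = 202 ≥ 125 − 19 = 106. Holds regardless of c. ✓
Distressed: 125 − 8 ≥ 226 − c, so c ≥ 226 − 117 = 109.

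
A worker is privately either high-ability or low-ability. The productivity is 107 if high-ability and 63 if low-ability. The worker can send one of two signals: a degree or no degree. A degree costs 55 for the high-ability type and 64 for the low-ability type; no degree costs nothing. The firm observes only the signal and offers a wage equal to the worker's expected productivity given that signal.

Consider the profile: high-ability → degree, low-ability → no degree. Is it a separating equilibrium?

Under separation the firm infers type exactly: degree → high-ability (pays 107), no degree → low-ability (pays 63).
High-ability: degree gives 107 − 55 = 52; no degree gives 63 − 0 = 63. Would deviate. ✗
Low-ability: no degree gives 63 − 0 = 63; degree gives 107 − 64 = 43. No deviation. ✓

No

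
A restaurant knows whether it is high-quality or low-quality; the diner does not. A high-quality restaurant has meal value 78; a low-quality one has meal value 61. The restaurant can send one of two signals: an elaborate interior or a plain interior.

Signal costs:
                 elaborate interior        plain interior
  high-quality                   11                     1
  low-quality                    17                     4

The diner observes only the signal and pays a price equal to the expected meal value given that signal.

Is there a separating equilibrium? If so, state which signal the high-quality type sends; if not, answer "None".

None

Try high-quality → elaborate interior, low-quality → plain interior:
  Under separation the diner infers type exactly: elaborate interior → high-quality (pays 78), plain interior → low-quality (pays 61).
  High-quality: elaborate interior gives 78 − 11 = 67; plain interior gives 61 − 1 = 60. No deviation. ✓
  Low-quality: plain interior gives 61 − 4 = 57; elaborate interior gives 78 − 17 = 61. Would deviate. ✗
Try high-quality → plain interior, low-quality → elaborate interior:
  Under separation the diner infers type exactly: plain interior → high-quality (pays 78), elaborate interior → low-quality (pays 61).
  High-quality: plain interior gives 78 − 1 = 77; elaborate interior gives 61 − 11 = 50. No deviation. ✓
  Low-quality: elaborate interior gives 61 − 17 = 44; plain interior gives 78 − 4 = 74. Would deviate. ✗
Neither assignment is incentive-compatible.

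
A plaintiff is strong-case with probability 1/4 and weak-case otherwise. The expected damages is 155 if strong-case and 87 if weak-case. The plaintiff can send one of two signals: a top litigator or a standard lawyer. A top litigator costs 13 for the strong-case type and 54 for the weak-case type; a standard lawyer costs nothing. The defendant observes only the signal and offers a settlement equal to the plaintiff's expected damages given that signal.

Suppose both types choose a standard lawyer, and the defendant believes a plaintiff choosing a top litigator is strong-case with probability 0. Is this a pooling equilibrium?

Yes

At the pooled signal (standard lawyer) the defendant holds the prior 1/4 and pays 1/4·155 + 3/4·87 = 104. Off-path (top litigator) belief 0 gives 0·155 + 1·87 = 87.
Strong-case: standard lawyer gives 104 − 0 = 104; top litigator gives 87 − 13 = 74. Stays. ✓
Weak-case: standard lawyer gives 104 − 0 = 104; top litigator gives 87 − 54 = 33. Stays. ✓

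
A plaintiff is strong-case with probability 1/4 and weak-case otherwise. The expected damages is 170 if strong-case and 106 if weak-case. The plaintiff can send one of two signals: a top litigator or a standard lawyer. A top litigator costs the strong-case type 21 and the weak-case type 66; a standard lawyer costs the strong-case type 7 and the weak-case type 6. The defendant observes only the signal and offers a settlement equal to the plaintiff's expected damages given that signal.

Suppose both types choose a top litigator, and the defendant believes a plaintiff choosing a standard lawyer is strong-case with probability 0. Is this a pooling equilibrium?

On the equilibrium path (top litigator) the defendant holds the prior 1/4 and pays 1/4·170 + 3/4·106 = 122. Off-path (standard lawyer) belief 0 gives 0·170 + 1·106 = 106.
Strong-case: top litigator gives 122 − 21 = 101; standard lawyer gives 106 − 7 = 99. Stays. ✓
Weak-case: top litigator gives 122 − 66 = 56; standard lawyer gives 106 − 6 = 100. Deviates. ✗

No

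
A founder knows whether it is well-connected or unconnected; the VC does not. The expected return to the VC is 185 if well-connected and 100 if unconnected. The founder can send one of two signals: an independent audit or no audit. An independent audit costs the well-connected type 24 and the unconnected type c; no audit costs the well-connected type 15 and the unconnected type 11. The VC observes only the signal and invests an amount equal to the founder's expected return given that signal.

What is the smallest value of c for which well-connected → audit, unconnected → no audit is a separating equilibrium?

96

Under separation: audit → well-connected (pays 185); no audit → unconnected (pays 100).
Well-connected: 185 − 24 = 161 ≥ 100 − 15 = 85. Holds regardless of c. ✓
Unconnected: 100 − 11 ≥ 185 − c, so c ≥ 185 − 89 = 96.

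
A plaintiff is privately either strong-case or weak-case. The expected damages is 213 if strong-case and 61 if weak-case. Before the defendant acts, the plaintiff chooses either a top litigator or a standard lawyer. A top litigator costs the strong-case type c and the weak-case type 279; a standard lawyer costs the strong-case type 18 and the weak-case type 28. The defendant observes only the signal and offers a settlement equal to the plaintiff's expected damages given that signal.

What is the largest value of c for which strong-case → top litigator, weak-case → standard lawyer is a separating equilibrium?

170

Under separation: top litigator → strong-case (pays 213); standard lawyer → weak-case (pays 61).
Weak-case: 61 − 28 = 33 ≥ 213 − 279 = -66. Holds regardless of c. ✓
Strong-case: 213 − c ≥ 61 − 18, so c ≤ 213 − 43 = 170.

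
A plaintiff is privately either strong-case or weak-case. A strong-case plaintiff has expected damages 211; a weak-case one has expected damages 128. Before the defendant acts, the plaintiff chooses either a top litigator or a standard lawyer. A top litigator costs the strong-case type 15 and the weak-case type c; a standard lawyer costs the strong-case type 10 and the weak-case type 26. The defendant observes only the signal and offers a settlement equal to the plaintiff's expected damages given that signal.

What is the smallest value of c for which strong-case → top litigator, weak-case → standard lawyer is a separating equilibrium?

Under separation: top litigator → strong-case (pays 211); standard lawyer → weak-case (pays 128).
Strong-case: 211 − 15 = 196 ≥ 128 − 10 = 118. Holds regardless of c. ✓
Weak-case: 128 − 26 ≥ 211 − c, so c ≥ 211 − 102 = 109.

109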